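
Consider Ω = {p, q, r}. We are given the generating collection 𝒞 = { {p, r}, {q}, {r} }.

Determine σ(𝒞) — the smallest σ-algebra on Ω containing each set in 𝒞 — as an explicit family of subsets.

σ(𝒞) (8 sets): { {}, {p}, {q}, {r}, {p, q}, {p, r}, {q, r}, Ω }

Check:
Begin from { {}, {q}, {r}, {p, r}, Ω } (that is, 𝒞 plus ∅ and Ω).
Iteration 1. New:
  {p, q}  = ᶜ of {r}
  {q, r}  = {r} ∪ {q}
  |family| = 7
Iteration 2 (1 new):
  {p}  = ᶜ of {q, r}
  |family| = 8
After Iteration 3 the family is unchanged; done.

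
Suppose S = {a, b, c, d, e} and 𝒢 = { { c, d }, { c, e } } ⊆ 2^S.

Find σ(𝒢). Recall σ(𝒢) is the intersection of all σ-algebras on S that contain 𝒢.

σ(𝒢) (16 sets): { {}, { c }, { d }, { e }, { a, b }, { c, d }, { c, e }, { d, e }, { a, b, c }, { a, b, d }, { a, b, e }, { c, d, e }, { a, b, c, d }, { a, b, c, e }, { a, b, d, e }, S }

Working:
Start: 𝒢 ∪ {∅, S} = { {}, { c, d }, { c, e }, S }.
Iteration 1 (3 new):
  { a, b, d }  = complement { c, e }
  { a, b, e }  = complement { c, d }
  { c, d, e }  = { c, e } ∪ { c, d }
Iteration 2: +4 →
  { a, b }  = complement { c, d, e }
  { a, b, c, d }  = { c, d } ∪ { a, b, d }
  { a, b, c, e }  = { a, b, e } ∪ { c, e }
  { a, b, d, e }  = { a, b, e } ∪ { a, b, d }
Iteration 3. New:
  { c }  = complement { a, b, d, e }
  { d }  = complement { a, b, c, e }
  { e }  = complement { a, b, c, d }
Iteration 4. New:
  { d, e }  = { d } ∪ { e }
  { a, b, c }  = { c } ∪ { a, b }
After Iteration 5 the family is unchanged; done.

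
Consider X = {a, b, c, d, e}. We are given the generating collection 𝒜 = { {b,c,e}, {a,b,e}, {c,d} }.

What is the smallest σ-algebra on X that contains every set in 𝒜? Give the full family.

σ(𝒜) = { {}, {a}, {c}, {d}, {a,c}, {a,d}, {b,e}, {c,d}, {a,b,e}, {a,c,d}, {b,c,e}, {b,d,e}, {a,b,c,e}, {a,b,d,e}, {b,c,d,e}, X }

Working:
Initial family (5 sets): { {}, {c,d}, {a,b,e}, {b,c,e}, X }.
Iteration 1 (3 new):
  {a,d}  = ᶜ of {b,c,e}
  {a,b,c,e}  = {a,b,e} ∪ {b,c,e}
  {b,c,d,e}  = {c,d} ∪ {b,c,e}
  (now 8)
Iteration 2: +4 →
  {a}  = ᶜ of {b,c,d,e}
  {d}  = ᶜ of {a,b,c,e}
  {a,c,d}  = {c,d} ∪ {a,d}
  {a,b,d,e}  = {a,b,e} ∪ {a,d}
  (now 12)
Iteration 3 (2 new):
  {c}  = ᶜ of {a,b,d,e}
  {b,e}  = ᶜ of {a,c,d}
  (now 14)
Iteration 4. New:
  {a,c}  = {c} ∪ {a}
  {b,d,e}  = {b,e} ∪ {d}
  (now 16)
Iteration 5: stable.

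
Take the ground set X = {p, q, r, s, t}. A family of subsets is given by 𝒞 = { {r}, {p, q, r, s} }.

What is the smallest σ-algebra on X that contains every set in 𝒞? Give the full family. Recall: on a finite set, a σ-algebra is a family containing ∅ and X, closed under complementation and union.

|σ(𝒞)| = 8.  σ(𝒞) = { ∅, {r}, {t}, {r, t}, {p, q, s}, {p, q, r, s}, {p, q, s, t}, X }

Check:
Begin from { ∅, {r}, {p, q, r, s}, X } (that is, 𝒞 plus ∅ and X).
Iteration 1: +2 →
  {t}  = ᶜ of {p, q, r, s}
  {p, q, s, t}  = ᶜ of {r}
  |family| = 6
Iteration 2: 1 new —
  {r, t}  = {r} ∪ {t}
  |family| = 7
Iteration 3: +1 →
  {p, q, s}  = ᶜ of {r, t}
  |family| = 8
Iteration 4: no new sets; the family is a σ-algebra.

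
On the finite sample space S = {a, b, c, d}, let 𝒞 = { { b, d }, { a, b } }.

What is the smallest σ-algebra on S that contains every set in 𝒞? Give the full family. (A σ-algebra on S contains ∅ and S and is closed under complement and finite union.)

Take S₀ = 𝒞 ∪ {∅, S} = { ∅, { a, b }, { b, d }, S }.
Iteration 1 adds 3:
  { a, c }  = ᶜ of { b, d }
  { c, d }  = ᶜ of { a, b }
  { a, b, d }  = { a, b } ∪ { b, d }
  [7 total]
Iteration 2: +4 →
  { c }  = ᶜ of { a, b, d }
  { a, b, c }  = { a, b } ∪ { a, c }
  { a, c, d }  = { c, d } ∪ { a, c }
  { b, c, d }  = { c, d } ∪ { b, d }
  [11 total]
Iteration 3 adds 3:
  { a }  = ᶜ of { b, c, d }
  { b }  = ᶜ of { a, c, d }
  { d }  = ᶜ of { a, b, c }
  [14 total]
Iteration 4 adds 2:
  { a, d }  = { d } ∪ { a }
  { b, c }  = { c } ∪ { b }
  [16 total]
Iteration 5: already closed under ᶜ and ∪.

Hence σ(𝒞) has 16 members: { ∅, { a }, { b }, { c }, { d }, { a, b }, { a, c }, { a, d }, { b, c }, { b, d }, { c, d }, { a, b, c }, { a, b, d }, { a, c, d }, { b, c, d }, S }.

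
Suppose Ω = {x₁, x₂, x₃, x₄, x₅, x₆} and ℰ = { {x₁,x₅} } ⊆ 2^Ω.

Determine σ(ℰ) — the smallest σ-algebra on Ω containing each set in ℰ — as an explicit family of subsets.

Take S₀ = ℰ ∪ {∅, Ω} = { ∅, {x₁,x₅}, Ω }.
Pass 1: 1 new —
  {x₂,x₃,x₄,x₆}  = {x₁,x₅}ᶜ
  — 4 sets.
Pass 2 adds nothing — fixpoint reached.

Therefore σ(ℰ) = { ∅, {x₁,x₅}, {x₂,x₃,x₄,x₆}, Ω } (|σ(ℰ)| = 4).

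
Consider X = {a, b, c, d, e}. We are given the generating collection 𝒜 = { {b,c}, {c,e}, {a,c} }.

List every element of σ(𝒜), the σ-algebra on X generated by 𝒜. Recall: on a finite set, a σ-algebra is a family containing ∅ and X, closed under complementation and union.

Initial family (5 sets): { ∅, {a,c}, {b,c}, {c,e}, X }.
Round 1: 6 new —
  {a,b,c}  = {b,c} ∪ {a,c}
  {a,b,d}  = X∖{c,e}
  {a,c,e}  = {a,c} ∪ {c,e}
  {a,d,e}  = X∖{b,c}
  {b,c,e}  = {b,c} ∪ {c,e}
  {b,d,e}  = X∖{a,c}
  (now 11)
Round 2: +8 →
  {a,d}  = X∖{b,c,e}
  {b,d}  = X∖{a,c,e}
  {d,e}  = X∖{a,b,c}
  {a,b,c,d}  = {a,b,c} ∪ {a,b,d}
  {a,b,c,e}  = {a,b,c} ∪ {a,c,e}
  {a,b,d,e}  = {a,d,e} ∪ {a,b,d}
  {a,c,d,e}  = {a,d,e} ∪ {a,c,e}
  {b,c,d,e}  = {b,c,e} ∪ {b,d,e}
  (now 19)
Round 3 adds 8:
  {a}  = X∖{b,c,d,e}
  {b}  = X∖{a,c,d,e}
  {c}  = X∖{a,b,d,e}
  {d}  = X∖{a,b,c,e}
  {e}  = X∖{a,b,c,d}
  {a,c,d}  = {a,d} ∪ {a,c}
  {b,c,d}  = {b,d} ∪ {b,c}
  {c,d,e}  = {d,e} ∪ {c,e}
  (now 27)
Round 4 adds 4:
  {a,b}  = X∖{c,d,e}
  {a,e}  = X∖{b,c,d}
  {b,e}  = X∖{a,c,d}
  {c,d}  = {c} ∪ {d}
  (now 31)
Round 5: +1 →
  {a,b,e}  = X∖{c,d}
  (now 32)
Round 6: closed — nothing new.

|σ(𝒜)| = 32.  σ(𝒜) = { ∅, {a}, {b}, {c}, {d}, {e}, {a,b}, {a,c}, {a,d}, {a,e}, {b,c}, {b,d}, {b,e}, {c,d}, {c,e}, {d,e}, {a,b,c}, {a,b,d}, {a,b,e}, {a,c,d}, {a,c,e}, {a,d,e}, {b,c,d}, {b,c,e}, {b,d,e}, {c,d,e}, {a,b,c,d}, {a,b,c,e}, {a,b,d,e}, {a,c,d,e}, {b,c,d,e}, X }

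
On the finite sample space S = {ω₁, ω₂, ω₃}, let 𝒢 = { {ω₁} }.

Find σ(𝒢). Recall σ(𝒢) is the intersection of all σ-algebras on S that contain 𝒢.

σ(𝒢) (4 sets): { ∅, {ω₁}, {ω₂,ω₃}, S }

Check:
Seed the family with 𝒢 together with ∅ and S: { ∅, {ω₁}, S }.
Iteration 1 adds 1:
  {ω₂,ω₃}  = S∖{ω₁}
  (now 4)
After Iteration 2 the family is unchanged; done.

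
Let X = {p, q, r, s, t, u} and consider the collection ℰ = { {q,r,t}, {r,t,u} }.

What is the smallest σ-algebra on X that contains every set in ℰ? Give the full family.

Answer: σ(ℰ) = { {}, {q}, {u}, {p,s}, {q,u}, {r,t}, {p,q,s}, {p,s,u}, {q,r,t}, {r,t,u}, {p,q,s,u}, {p,r,s,t}, {q,r,t,u}, {p,q,r,s,t}, {p,r,s,t,u}, X }

Check:
Initial family (4 sets): { {}, {q,r,t}, {r,t,u}, X }.
Iteration 1: 3 new —
  {p,q,s}  = {r,t,u}ᶜ
  {p,s,u}  = {q,r,t}ᶜ
  {q,r,t,u}  = {q,r,t} ∪ {r,t,u}
  [7 total]
Iteration 2. New:
  {p,s}  = {q,r,t,u}ᶜ
  {p,q,s,u}  = {p,s,u} ∪ {p,q,s}
  {p,q,r,s,t}  = {q,r,t} ∪ {p,q,s}
  {p,r,s,t,u}  = {r,t,u} ∪ {p,s,u}
  [11 total]
Iteration 3: +3 →
  {q}  = {p,r,s,t,u}ᶜ
  {u}  = {p,q,r,s,t}ᶜ
  {r,t}  = {p,q,s,u}ᶜ
  [14 total]
Iteration 4. New:
  {q,u}  = {q} ∪ {u}
  {p,r,s,t}  = {p,s} ∪ {r,t}
  [16 total]
Iteration 5: no new sets; the family is a σ-algebra.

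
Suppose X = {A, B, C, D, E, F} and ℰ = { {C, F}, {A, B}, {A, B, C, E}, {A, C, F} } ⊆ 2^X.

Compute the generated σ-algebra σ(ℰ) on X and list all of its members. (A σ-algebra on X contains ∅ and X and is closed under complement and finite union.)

Answer: σ(ℰ) = { ∅, {A}, {B}, {C}, {D}, {E}, {F}, {A, B}, {A, C}, {A, D}, {A, E}, {A, F}, {B, C}, {B, D}, {B, E}, {B, F}, {C, D}, {C, E}, {C, F}, {D, E}, {D, F}, {E, F}, {A, B, C}, {A, B, D}, {A, B, E}, {A, B, F}, {A, C, D}, {A, C, E}, {A, C, F}, {A, D, E}, {A, D, F}, {A, E, F}, {B, C, D}, {B, C, E}, {B, C, F}, {B, D, E}, {B, D, F}, {B, E, F}, {C, D, E}, {C, D, F}, {C, E, F}, {D, E, F}, {A, B, C, D}, {A, B, C, E}, {A, B, C, F}, {A, B, D, E}, {A, B, D, F}, {A, B, E, F}, {A, C, D, E}, {A, C, D, F}, {A, C, E, F}, {A, D, E, F}, {B, C, D, E}, {B, C, D, F}, {B, C, E, F}, {B, D, E, F}, {C, D, E, F}, {A, B, C, D, E}, {A, B, C, D, F}, {A, B, C, E, F}, {A, B, D, E, F}, {A, C, D, E, F}, {B, C, D, E, F}, X }

Derivation:
Begin from { ∅, {A, B}, {C, F}, {A, C, F}, {A, B, C, E}, X } (that is, ℰ plus ∅ and X).
Iteration 1 (6 new):
  {D, F}  = {A, B, C, E}ᶜ
  {B, D, E}  = {A, C, F}ᶜ
  {A, B, C, F}  = {A, B} ∪ {C, F}
  {A, B, D, E}  = {C, F}ᶜ
  {C, D, E, F}  = {A, B}ᶜ
  {A, B, C, E, F}  = {C, F} ∪ {A, B, C, E}
Iteration 2 adds 11:
  {D}  = {A, B, C, E, F}ᶜ
  {D, E}  = {A, B, C, F}ᶜ
  {C, D, F}  = {C, F} ∪ {D, F}
  {A, B, D, F}  = {A, B} ∪ {D, F}
  {A, C, D, F}  = {A, C, F} ∪ {D, F}
  {B, D, E, F}  = {D, F} ∪ {B, D, E}
  {A, B, C, D, E}  = {A, B, D, E} ∪ {A, B, C, E}
  {A, B, C, D, F}  = {A, B, C, F} ∪ {D, F}
  {A, B, D, E, F}  = {A, B, D, E} ∪ {D, F}
  {A, C, D, E, F}  = {A, C, F} ∪ {C, D, E, F}
  {B, C, D, E, F}  = {C, D, E, F} ∪ {B, D, E}
Iteration 3 (11 new):
  {A}  = {B, C, D, E, F}ᶜ
  {B}  = {A, C, D, E, F}ᶜ
  {C}  = {A, B, D, E, F}ᶜ
  {E}  = {A, B, C, D, F}ᶜ
  {F}  = {A, B, C, D, E}ᶜ
  {A, C}  = {B, D, E, F}ᶜ
  {B, E}  = {A, C, D, F}ᶜ
  {C, E}  = {A, B, D, F}ᶜ
  {A, B, D}  = {A, B} ∪ {D}
  {A, B, E}  = {C, D, F}ᶜ
  {D, E, F}  = {D, E} ∪ {D, F}
Iteration 4. New:
  {A, D}  = {A} ∪ {D}
  {A, E}  = {A} ∪ {E}
  {A, F}  = {A} ∪ {F}
  {B, C}  = {B} ∪ {C}
  {B, D}  = {B} ∪ {D}
  {B, F}  = {B} ∪ {F}
  {C, D}  = {C} ∪ {D}
  {E, F}  = {F} ∪ {E}
  {A, B, C}  = {D, E, F}ᶜ
  {A, B, F}  = {A, B} ∪ {F}
  {A, C, D}  = {A, C} ∪ {D}
  {A, C, E}  = {A} ∪ {C, E}
  {A, D, E}  = {A} ∪ {D, E}
  {A, D, F}  = {A} ∪ {D, F}
  {B, C, E}  = {B, E} ∪ {C}
  {B, C, F}  = {B} ∪ {C, F}
  {B, D, F}  = {B} ∪ {D, F}
  {B, E, F}  = {B, E} ∪ {F}
  {C, D, E}  = {D, E} ∪ {C}
  {C, E, F}  = {A, B, D}ᶜ
  {A, B, C, D}  = {A, B, D} ∪ {C}
  {A, B, E, F}  = {F} ∪ {A, B, E}
  {A, C, D, E}  = {D, E} ∪ {A, C}
  {A, C, E, F}  = {A, C, F} ∪ {E}
  {A, D, E, F}  = {A} ∪ {D, E, F}
  {B, C, D, E}  = {C} ∪ {B, D, E}
  {B, C, D, F}  = {B} ∪ {C, D, F}
  {B, C, E, F}  = {B, E} ∪ {C, F}
Iteration 5 (2 new):
  {A, E, F}  = {E, F} ∪ {A, F}
  {B, C, D}  = {C, D} ∪ {B}
Iteration 6: already closed under ᶜ and ∪.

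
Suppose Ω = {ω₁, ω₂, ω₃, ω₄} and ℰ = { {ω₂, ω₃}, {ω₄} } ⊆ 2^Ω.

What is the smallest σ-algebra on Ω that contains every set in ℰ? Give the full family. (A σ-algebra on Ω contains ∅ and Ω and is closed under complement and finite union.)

Seed the family with ℰ together with ∅ and Ω: { {}, {ω₄}, {ω₂, ω₃}, Ω }.
Pass 1: +3 →
  {ω₁, ω₄}  = Ω∖{ω₂, ω₃}
  {ω₁, ω₂, ω₃}  = Ω∖{ω₄}
  {ω₂, ω₃, ω₄}  = {ω₄} ∪ {ω₂, ω₃}
  [7 total]
Pass 2 (1 new):
  {ω₁}  = Ω∖{ω₂, ω₃, ω₄}
  [8 total]
Pass 3 adds nothing — fixpoint reached.

σ(ℰ) = { {}, {ω₁}, {ω₄}, {ω₁, ω₄}, {ω₂, ω₃}, {ω₁, ω₂, ω₃}, {ω₂, ω₃, ω₄}, Ω }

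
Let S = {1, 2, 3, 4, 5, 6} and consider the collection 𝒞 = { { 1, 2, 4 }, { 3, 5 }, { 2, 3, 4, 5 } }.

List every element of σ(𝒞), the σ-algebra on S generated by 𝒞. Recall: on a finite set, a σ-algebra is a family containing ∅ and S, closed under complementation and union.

Initial family (5 sets): { ∅, { 3, 5 }, { 1, 2, 4 }, { 2, 3, 4, 5 }, S }.
Step 1: 4 new —
  { 1, 6 }  = S∖{ 2, 3, 4, 5 }
  { 3, 5, 6 }  = S∖{ 1, 2, 4 }
  { 1, 2, 4, 6 }  = S∖{ 3, 5 }
  { 1, 2, 3, 4, 5 }  = { 3, 5 } ∪ { 1, 2, 4 }
  [9 total]
Step 2 adds 3:
  { 6 }  = S∖{ 1, 2, 3, 4, 5 }
  { 1, 3, 5, 6 }  = { 1, 6 } ∪ { 3, 5, 6 }
  { 2, 3, 4, 5, 6 }  = { 2, 3, 4, 5 } ∪ { 3, 5, 6 }
  [12 total]
Step 3 (2 new):
  { 1 }  = S∖{ 2, 3, 4, 5, 6 }
  { 2, 4 }  = S∖{ 1, 3, 5, 6 }
  [14 total]
Step 4. New:
  { 1, 3, 5 }  = { 3, 5 } ∪ { 1 }
  { 2, 4, 6 }  = { 2, 4 } ∪ { 6 }
  [16 total]
Step 5: already closed under ᶜ and ∪.

σ(𝒞) = { ∅, { 1 }, { 6 }, { 1, 6 }, { 2, 4 }, { 3, 5 }, { 1, 2, 4 }, { 1, 3, 5 }, { 2, 4, 6 }, { 3, 5, 6 }, { 1, 2, 4, 6 }, { 1, 3, 5, 6 }, { 2, 3, 4, 5 }, { 1, 2, 3, 4, 5 }, { 2, 3, 4, 5, 6 }, S }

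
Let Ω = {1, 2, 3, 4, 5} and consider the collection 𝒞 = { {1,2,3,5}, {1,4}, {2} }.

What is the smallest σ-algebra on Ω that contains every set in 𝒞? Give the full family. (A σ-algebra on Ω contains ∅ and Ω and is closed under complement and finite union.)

Take S₀ = 𝒞 ∪ {∅, Ω} = { ∅, {2}, {1,4}, {1,2,3,5}, Ω }.
Round 1: 4 new —
  {4}  = Ω∖{1,2,3,5}
  {1,2,4}  = {1,4} ∪ {2}
  {2,3,5}  = Ω∖{1,4}
  {1,3,4,5}  = Ω∖{2}
Round 2: 3 new —
  {2,4}  = {2} ∪ {4}
  {3,5}  = Ω∖{1,2,4}
  {2,3,4,5}  = {2,3,5} ∪ {4}
Round 3 adds 3:
  {1}  = Ω∖{2,3,4,5}
  {1,3,5}  = Ω∖{2,4}
  {3,4,5}  = {4} ∪ {3,5}
Round 4 (1 new):
  {1,2}  = Ω∖{3,4,5}
Round 5 adds nothing — fixpoint reached.

Therefore σ(𝒞) = { ∅, {1}, {2}, {4}, {1,2}, {1,4}, {2,4}, {3,5}, {1,2,4}, {1,3,5}, {2,3,5}, {3,4,5}, {1,2,3,5}, {1,3,4,5}, {2,3,4,5}, Ω } (|σ(𝒞)| = 16).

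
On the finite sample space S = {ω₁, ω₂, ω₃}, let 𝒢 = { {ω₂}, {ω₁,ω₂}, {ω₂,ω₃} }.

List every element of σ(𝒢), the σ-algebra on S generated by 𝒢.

σ(𝒢) = { {}, {ω₁}, {ω₂}, {ω₃}, {ω₁,ω₂}, {ω₁,ω₃}, {ω₂,ω₃}, S }

Check:
Take S₀ = 𝒢 ∪ {∅, S} = { {}, {ω₂}, {ω₁,ω₂}, {ω₂,ω₃}, S }.
Pass 1: +3 →
  {ω₁}  = {ω₂,ω₃}ᶜ
  {ω₃}  = {ω₁,ω₂}ᶜ
  {ω₁,ω₃}  = {ω₂}ᶜ
Pass 2: no new sets; the family is a σ-algebra.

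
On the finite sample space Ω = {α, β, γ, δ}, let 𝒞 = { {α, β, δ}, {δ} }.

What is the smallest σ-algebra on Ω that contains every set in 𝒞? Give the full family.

Take S₀ = 𝒞 ∪ {∅, Ω} = { {}, {δ}, {α, β, δ}, Ω }.
Pass 1 (2 new):
  {γ}  = {α, β, δ}ᶜ
  {α, β, γ}  = {δ}ᶜ
  |family| = 6
Pass 2 (1 new):
  {γ, δ}  = {γ} ∪ {δ}
  |family| = 7
Pass 3 adds 1:
  {α, β}  = {γ, δ}ᶜ
  |family| = 8
Pass 4 adds nothing — fixpoint reached.

Therefore σ(𝒞) = { {}, {γ}, {δ}, {α, β}, {γ, δ}, {α, β, γ}, {α, β, δ}, Ω } (|σ(𝒞)| = 8).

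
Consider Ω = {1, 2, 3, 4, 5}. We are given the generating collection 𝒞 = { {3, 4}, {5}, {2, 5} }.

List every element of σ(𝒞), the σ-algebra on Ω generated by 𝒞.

Initial family (5 sets): { {}, {5}, {2, 5}, {3, 4}, Ω }.
Step 1. New:
  {1, 2, 5}  = ᶜ of {3, 4}
  {1, 3, 4}  = ᶜ of {2, 5}
  {3, 4, 5}  = {3, 4} ∪ {5}
  {1, 2, 3, 4}  = ᶜ of {5}
  {2, 3, 4, 5}  = {2, 5} ∪ {3, 4}
  [10 total]
Step 2: +3 →
  {1}  = ᶜ of {2, 3, 4, 5}
  {1, 2}  = ᶜ of {3, 4, 5}
  {1, 3, 4, 5}  = {3, 4, 5} ∪ {1, 3, 4}
  [13 total]
Step 3: 2 new —
  {2}  = ᶜ of {1, 3, 4, 5}
  {1, 5}  = {5} ∪ {1}
  [15 total]
Step 4: 1 new —
  {2, 3, 4}  = ᶜ of {1, 5}
  [16 total]
Step 5 adds nothing — fixpoint reached.

Therefore σ(𝒞) = { {}, {1}, {2}, {5}, {1, 2}, {1, 5}, {2, 5}, {3, 4}, {1, 2, 5}, {1, 3, 4}, {2, 3, 4}, {3, 4, 5}, {1, 2, 3, 4}, {1, 3, 4, 5}, {2, 3, 4, 5}, Ω } (|σ(𝒞)| = 16).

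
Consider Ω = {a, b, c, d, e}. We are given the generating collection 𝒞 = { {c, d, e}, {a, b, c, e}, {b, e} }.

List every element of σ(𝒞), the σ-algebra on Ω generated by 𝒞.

Seed the family with 𝒞 together with ∅ and Ω: { ∅, {b, e}, {c, d, e}, {a, b, c, e}, Ω }.
Round 1: 4 new —
  {d}  = complement {a, b, c, e}
  {a, b}  = complement {c, d, e}
  {a, c, d}  = complement {b, e}
  {b, c, d, e}  = {b, e} ∪ {c, d, e}
Round 2 (6 new):
  {a}  = complement {b, c, d, e}
  {a, b, d}  = {a, b} ∪ {d}
  {a, b, e}  = {b, e} ∪ {a, b}
  {b, d, e}  = {b, e} ∪ {d}
  {a, b, c, d}  = {a, b} ∪ {a, c, d}
  {a, c, d, e}  = {c, d, e} ∪ {a, c, d}
Round 3: 7 new —
  {b}  = complement {a, c, d, e}
  {e}  = complement {a, b, c, d}
  {a, c}  = complement {b, d, e}
  {a, d}  = {d} ∪ {a}
  {c, d}  = complement {a, b, e}
  {c, e}  = complement {a, b, d}
  {a, b, d, e}  = {b, e} ∪ {a, b, d}
Round 4: +9 →
  {c}  = complement {a, b, d, e}
  {a, e}  = {e} ∪ {a}
  {b, d}  = {b} ∪ {d}
  {d, e}  = {e} ∪ {d}
  {a, b, c}  = {b} ∪ {a, c}
  {a, c, e}  = {a, c} ∪ {c, e}
  {a, d, e}  = {a, d} ∪ {e}
  {b, c, d}  = {c, d} ∪ {b}
  {b, c, e}  = complement {a, d}
Round 5 (1 new):
  {b, c}  = complement {a, d, e}
Round 6: already closed under ᶜ and ∪.

σ(𝒞) = { ∅, {a}, {b}, {c}, {d}, {e}, {a, b}, {a, c}, {a, d}, {a, e}, {b, c}, {b, d}, {b, e}, {c, d}, {c, e}, {d, e}, {a, b, c}, {a, b, d}, {a, b, e}, {a, c, d}, {a, c, e}, {a, d, e}, {b, c, d}, {b, c, e}, {b, d, e}, {c, d, e}, {a, b, c, d}, {a, b, c, e}, {a, b, d, e}, {a, c, d, e}, {b, c, d, e}, Ω }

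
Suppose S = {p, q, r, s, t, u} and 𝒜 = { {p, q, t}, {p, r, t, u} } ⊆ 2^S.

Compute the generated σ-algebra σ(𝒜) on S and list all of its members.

Answer: σ(𝒜) = { {}, {q}, {s}, {p, t}, {q, s}, {r, u}, {p, q, t}, {p, s, t}, {q, r, u}, {r, s, u}, {p, q, s, t}, {p, r, t, u}, {q, r, s, u}, {p, q, r, t, u}, {p, r, s, t, u}, S }

Check:
Start: 𝒜 ∪ {∅, S} = { {}, {p, q, t}, {p, r, t, u}, S }.
Iteration 1 adds 3:
  {q, s}  = S∖{p, r, t, u}
  {r, s, u}  = S∖{p, q, t}
  {p, q, r, t, u}  = {p, q, t} ∪ {p, r, t, u}
  (now 7)
Iteration 2 adds 4:
  {s}  = S∖{p, q, r, t, u}
  {p, q, s, t}  = {p, q, t} ∪ {q, s}
  {q, r, s, u}  = {r, s, u} ∪ {q, s}
  {p, r, s, t, u}  = {p, r, t, u} ∪ {r, s, u}
  (now 11)
Iteration 3. New:
  {q}  = S∖{p, r, s, t, u}
  {p, t}  = S∖{q, r, s, u}
  {r, u}  = S∖{p, q, s, t}
  (now 14)
Iteration 4 (2 new):
  {p, s, t}  = {p, t} ∪ {s}
  {q, r, u}  = {r, u} ∪ {q}
  (now 16)
Iteration 5 adds nothing — fixpoint reached.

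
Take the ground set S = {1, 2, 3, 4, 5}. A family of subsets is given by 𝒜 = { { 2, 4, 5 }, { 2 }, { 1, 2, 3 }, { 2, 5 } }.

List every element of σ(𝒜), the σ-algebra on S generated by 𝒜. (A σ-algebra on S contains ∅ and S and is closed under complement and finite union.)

Begin from { ∅, { 2 }, { 2, 5 }, { 1, 2, 3 }, { 2, 4, 5 }, S } (that is, 𝒜 plus ∅ and S).
Iteration 1. New:
  { 1, 3 }  = ᶜ of { 2, 4, 5 }
  { 4, 5 }  = ᶜ of { 1, 2, 3 }
  { 1, 3, 4 }  = ᶜ of { 2, 5 }
  { 1, 2, 3, 5 }  = { 2, 5 } ∪ { 1, 2, 3 }
  { 1, 3, 4, 5 }  = ᶜ of { 2 }
Iteration 2: 2 new —
  { 4 }  = ᶜ of { 1, 2, 3, 5 }
  { 1, 2, 3, 4 }  = { 1, 2, 3 } ∪ { 1, 3, 4 }
Iteration 3. New:
  { 5 }  = ᶜ of { 1, 2, 3, 4 }
  { 2, 4 }  = { 4 } ∪ { 2 }
Iteration 4: +1 →
  { 1, 3, 5 }  = ᶜ of { 2, 4 }
Iteration 5: already closed under ᶜ and ∪.

Therefore σ(𝒜) = { ∅, { 2 }, { 4 }, { 5 }, { 1, 3 }, { 2, 4 }, { 2, 5 }, { 4, 5 }, { 1, 2, 3 }, { 1, 3, 4 }, { 1, 3, 5 }, { 2, 4, 5 }, { 1, 2, 3, 4 }, { 1, 2, 3, 5 }, { 1, 3, 4, 5 }, S } (|σ(𝒜)| = 16).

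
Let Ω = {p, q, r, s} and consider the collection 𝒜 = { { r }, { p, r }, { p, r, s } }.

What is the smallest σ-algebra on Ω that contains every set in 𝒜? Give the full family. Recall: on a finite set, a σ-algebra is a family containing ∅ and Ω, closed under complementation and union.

σ(𝒜) = { {  }, { p }, { q }, { r }, { s }, { p, q }, { p, r }, { p, s }, { q, r }, { q, s }, { r, s }, { p, q, r }, { p, q, s }, { p, r, s }, { q, r, s }, Ω }

Derivation:
Begin from { {  }, { r }, { p, r }, { p, r, s }, Ω } (that is, 𝒜 plus ∅ and Ω).
Step 1. New:
  { q }  = Ω∖{ p, r, s }
  { q, s }  = Ω∖{ p, r }
  { p, q, s }  = Ω∖{ r }
  [8 total]
Step 2 adds 3:
  { q, r }  = { r } ∪ { q }
  { p, q, r }  = { q } ∪ { p, r }
  { q, r, s }  = { r } ∪ { q, s }
  [11 total]
Step 3 adds 3:
  { p }  = Ω∖{ q, r, s }
  { s }  = Ω∖{ p, q, r }
  { p, s }  = Ω∖{ q, r }
  [14 total]
Step 4 (2 new):
  { p, q }  = { q } ∪ { p }
  { r, s }  = { r } ∪ { s }
  [16 total]
Step 5: stable.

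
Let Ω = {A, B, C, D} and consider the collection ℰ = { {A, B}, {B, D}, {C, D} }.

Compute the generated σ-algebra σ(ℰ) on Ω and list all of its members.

σ(ℰ) (16 sets): { {}, {A}, {B}, {C}, {D}, {A, B}, {A, C}, {A, D}, {B, C}, {B, D}, {C, D}, {A, B, C}, {A, B, D}, {A, C, D}, {B, C, D}, Ω }

Working:
Seed the family with ℰ together with ∅ and Ω: { {}, {A, B}, {B, D}, {C, D}, Ω }.
Round 1 adds 3:
  {A, C}  = Ω∖{B, D}
  {A, B, D}  = {A, B} ∪ {B, D}
  {B, C, D}  = {C, D} ∪ {B, D}
  — 8 sets.
Round 2 adds 4:
  {A}  = Ω∖{B, C, D}
  {C}  = Ω∖{A, B, D}
  {A, B, C}  = {A, B} ∪ {A, C}
  {A, C, D}  = {C, D} ∪ {A, C}
  — 12 sets.
Round 3: 2 new —
  {B}  = Ω∖{A, C, D}
  {D}  = Ω∖{A, B, C}
  — 14 sets.
Round 4: 2 new —
  {A, D}  = {D} ∪ {A}
  {B, C}  = {C} ∪ {B}
  — 16 sets.
After Round 5 the family is unchanged; done.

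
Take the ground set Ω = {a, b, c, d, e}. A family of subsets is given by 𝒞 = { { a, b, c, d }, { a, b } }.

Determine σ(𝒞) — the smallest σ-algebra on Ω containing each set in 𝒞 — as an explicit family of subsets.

σ(𝒞) = { {}, { e }, { a, b }, { c, d }, { a, b, e }, { c, d, e }, { a, b, c, d }, Ω }

Derivation:
Start: 𝒞 ∪ {∅, Ω} = { {}, { a, b }, { a, b, c, d }, Ω }.
Pass 1: 2 new —
  { e }  = ᶜ of { a, b, c, d }
  { c, d, e }  = ᶜ of { a, b }
  (now 6)
Pass 2. New:
  { a, b, e }  = { a, b } ∪ { e }
  (now 7)
Pass 3 adds 1:
  { c, d }  = ᶜ of { a, b, e }
  (now 8)
Pass 4: already closed under ᶜ and ∪.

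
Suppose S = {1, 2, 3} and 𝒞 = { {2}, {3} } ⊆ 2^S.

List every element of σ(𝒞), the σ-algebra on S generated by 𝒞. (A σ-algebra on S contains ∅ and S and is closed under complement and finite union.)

Take S₀ = 𝒞 ∪ {∅, S} = { ∅, {2}, {3}, S }.
Round 1 (3 new):
  {1,2}  = S∖{3}
  {1,3}  = S∖{2}
  {2,3}  = {3} ∪ {2}
  (now 7)
Round 2. New:
  {1}  = S∖{2,3}
  (now 8)
Round 3: stable.

|σ(𝒞)| = 8.  σ(𝒞) = { ∅, {1}, {2}, {3}, {1,2}, {1,3}, {2,3}, S }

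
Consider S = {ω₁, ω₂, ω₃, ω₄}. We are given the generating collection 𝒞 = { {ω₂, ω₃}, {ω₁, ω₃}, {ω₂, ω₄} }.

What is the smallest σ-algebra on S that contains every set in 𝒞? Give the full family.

σ(𝒞) (16 sets): { {}, {ω₁}, {ω₂}, {ω₃}, {ω₄}, {ω₁, ω₂}, {ω₁, ω₃}, {ω₁, ω₄}, {ω₂, ω₃}, {ω₂, ω₄}, {ω₃, ω₄}, {ω₁, ω₂, ω₃}, {ω₁, ω₂, ω₄}, {ω₁, ω₃, ω₄}, {ω₂, ω₃, ω₄}, S }

Check:
Begin from { {}, {ω₁, ω₃}, {ω₂, ω₃}, {ω₂, ω₄}, S } (that is, 𝒞 plus ∅ and S).
Pass 1 adds 3:
  {ω₁, ω₄}  = complement {ω₂, ω₃}
  {ω₁, ω₂, ω₃}  = {ω₂, ω₃} ∪ {ω₁, ω₃}
  {ω₂, ω₃, ω₄}  = {ω₂, ω₃} ∪ {ω₂, ω₄}
  (now 8)
Pass 2: 4 new —
  {ω₁}  = complement {ω₂, ω₃, ω₄}
  {ω₄}  = complement {ω₁, ω₂, ω₃}
  {ω₁, ω₂, ω₄}  = {ω₁, ω₄} ∪ {ω₂, ω₄}
  {ω₁, ω₃, ω₄}  = {ω₁, ω₄} ∪ {ω₁, ω₃}
  (now 12)
Pass 3 adds 2:
  {ω₂}  = complement {ω₁, ω₃, ω₄}
  {ω₃}  = complement {ω₁, ω₂, ω₄}
  (now 14)
Pass 4: +2 →
  {ω₁, ω₂}  = {ω₂} ∪ {ω₁}
  {ω₃, ω₄}  = {ω₃} ∪ {ω₄}
  (now 16)
Pass 5: already closed under ᶜ and ∪.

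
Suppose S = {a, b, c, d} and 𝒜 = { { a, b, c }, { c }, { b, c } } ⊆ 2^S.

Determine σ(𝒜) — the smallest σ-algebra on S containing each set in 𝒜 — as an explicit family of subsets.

Take S₀ = 𝒜 ∪ {∅, S} = { {}, { c }, { b, c }, { a, b, c }, S }.
Round 1 adds 3:
  { d }  = ᶜ of { a, b, c }
  { a, d }  = ᶜ of { b, c }
  { a, b, d }  = ᶜ of { c }
  (now 8)
Round 2: +3 →
  { c, d }  = { d } ∪ { c }
  { a, c, d }  = { c } ∪ { a, d }
  { b, c, d }  = { d } ∪ { b, c }
  (now 11)
Round 3: +3 →
  { a }  = ᶜ of { b, c, d }
  { b }  = ᶜ of { a, c, d }
  { a, b }  = ᶜ of { c, d }
  (now 14)
Round 4. New:
  { a, c }  = { c } ∪ { a }
  { b, d }  = { d } ∪ { b }
  (now 16)
Round 5: stable.

σ(𝒜) = { {}, { a }, { b }, { c }, { d }, { a, b }, { a, c }, { a, d }, { b, c }, { b, d }, { c, d }, { a, b, c }, { a, b, d }, { a, c, d }, { b, c, d }, S }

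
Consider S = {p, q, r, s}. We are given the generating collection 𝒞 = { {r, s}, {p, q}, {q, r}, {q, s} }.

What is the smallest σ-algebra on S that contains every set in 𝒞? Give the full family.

Start: 𝒞 ∪ {∅, S} = { {}, {p, q}, {q, r}, {q, s}, {r, s}, S }.
Round 1 (5 new):
  {p, r}  = S∖{q, s}
  {p, s}  = S∖{q, r}
  {p, q, r}  = {q, r} ∪ {p, q}
  {p, q, s}  = {p, q} ∪ {q, s}
  {q, r, s}  = {r, s} ∪ {q, r}
  (now 11)
Round 2 (4 new):
  {p}  = S∖{q, r, s}
  {r}  = S∖{p, q, s}
  {s}  = S∖{p, q, r}
  {p, r, s}  = {r, s} ∪ {p, s}
  (now 15)
Round 3 (1 new):
  {q}  = S∖{p, r, s}
  (now 16)
Round 4: already closed under ᶜ and ∪.

Therefore σ(𝒞) = { {}, {p}, {q}, {r}, {s}, {p, q}, {p, r}, {p, s}, {q, r}, {q, s}, {r, s}, {p, q, r}, {p, q, s}, {p, r, s}, {q, r, s}, S } (|σ(𝒞)| = 16).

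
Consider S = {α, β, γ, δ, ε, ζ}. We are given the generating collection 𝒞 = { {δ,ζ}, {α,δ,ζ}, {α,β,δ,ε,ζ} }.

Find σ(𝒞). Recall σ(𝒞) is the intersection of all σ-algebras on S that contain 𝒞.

σ(𝒞) (16 sets): { {}, {α}, {γ}, {α,γ}, {β,ε}, {δ,ζ}, {α,β,ε}, {α,δ,ζ}, {β,γ,ε}, {γ,δ,ζ}, {α,β,γ,ε}, {α,γ,δ,ζ}, {β,δ,ε,ζ}, {α,β,δ,ε,ζ}, {β,γ,δ,ε,ζ}, S }

Trace:
Initial family (5 sets): { {}, {δ,ζ}, {α,δ,ζ}, {α,β,δ,ε,ζ}, S }.
Iteration 1: +3 →
  {γ}  = S∖{α,β,δ,ε,ζ}
  {β,γ,ε}  = S∖{α,δ,ζ}
  {α,β,γ,ε}  = S∖{δ,ζ}
  |family| = 8
Iteration 2. New:
  {γ,δ,ζ}  = {γ} ∪ {δ,ζ}
  {α,γ,δ,ζ}  = {γ} ∪ {α,δ,ζ}
  {β,γ,δ,ε,ζ}  = {δ,ζ} ∪ {β,γ,ε}
  |family| = 11
Iteration 3 (3 new):
  {α}  = S∖{β,γ,δ,ε,ζ}
  {β,ε}  = S∖{α,γ,δ,ζ}
  {α,β,ε}  = S∖{γ,δ,ζ}
  |family| = 14
Iteration 4 adds 2:
  {α,γ}  = {γ} ∪ {α}
  {β,δ,ε,ζ}  = {β,ε} ∪ {δ,ζ}
  |family| = 16
Iteration 5: no new sets; the family is a σ-algebra.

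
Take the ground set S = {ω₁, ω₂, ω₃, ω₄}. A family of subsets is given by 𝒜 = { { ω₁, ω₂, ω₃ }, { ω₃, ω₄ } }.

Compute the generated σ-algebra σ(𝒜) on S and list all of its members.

σ(𝒜) = { ∅, { ω₃ }, { ω₄ }, { ω₁, ω₂ }, { ω₃, ω₄ }, { ω₁, ω₂, ω₃ }, { ω₁, ω₂, ω₄ }, S }

Derivation:
Begin from { ∅, { ω₃, ω₄ }, { ω₁, ω₂, ω₃ }, S } (that is, 𝒜 plus ∅ and S).
Pass 1: +2 →
  { ω₄ }  = complement { ω₁, ω₂, ω₃ }
  { ω₁, ω₂ }  = complement { ω₃, ω₄ }
  |family| = 6
Pass 2: 1 new —
  { ω₁, ω₂, ω₄ }  = { ω₁, ω₂ } ∪ { ω₄ }
  |family| = 7
Pass 3: +1 →
  { ω₃ }  = complement { ω₁, ω₂, ω₄ }
  |family| = 8
Pass 4: stable.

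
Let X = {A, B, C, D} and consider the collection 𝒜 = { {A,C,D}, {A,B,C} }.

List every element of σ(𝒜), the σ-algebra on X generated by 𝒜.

Begin from { {}, {A,B,C}, {A,C,D}, X } (that is, 𝒜 plus ∅ and X).
Pass 1: +2 →
  {B}  = complement {A,C,D}
  {D}  = complement {A,B,C}
  |family| = 6
Pass 2 (1 new):
  {B,D}  = {D} ∪ {B}
  |family| = 7
Pass 3 adds 1:
  {A,C}  = complement {B,D}
  |family| = 8
Pass 4: no new sets; the family is a σ-algebra.

|σ(𝒜)| = 8.  σ(𝒜) = { {}, {B}, {D}, {A,C}, {B,D}, {A,B,C}, {A,C,D}, X }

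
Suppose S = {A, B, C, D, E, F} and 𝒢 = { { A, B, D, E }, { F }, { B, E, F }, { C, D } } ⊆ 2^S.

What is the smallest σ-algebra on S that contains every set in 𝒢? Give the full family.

Take S₀ = 𝒢 ∪ {∅, S} = { {  }, { F }, { C, D }, { B, E, F }, { A, B, D, E }, S }.
Iteration 1. New:
  { C, F }  = complement { A, B, D, E }
  { A, C, D }  = complement { B, E, F }
  { C, D, F }  = { C, D } ∪ { F }
  { A, B, E, F }  = complement { C, D }
  { A, B, C, D, E }  = complement { F }
  { A, B, D, E, F }  = { B, E, F } ∪ { A, B, D, E }
  { B, C, D, E, F }  = { C, D } ∪ { B, E, F }
  (now 13)
Iteration 2 adds 6:
  { A }  = complement { B, C, D, E, F }
  { C }  = complement { A, B, D, E, F }
  { A, B, E }  = complement { C, D, F }
  { A, C, D, F }  = { F } ∪ { A, C, D }
  { B, C, E, F }  = { B, E, F } ∪ { C, F }
  { A, B, C, E, F }  = { C, F } ∪ { A, B, E, F }
  (now 19)
Iteration 3. New:
  { D }  = complement { A, B, C, E, F }
  { A, C }  = { C } ∪ { A }
  { A, D }  = complement { B, C, E, F }
  { A, F }  = { F } ∪ { A }
  { B, E }  = complement { A, C, D, F }
  { A, C, F }  = { C, F } ∪ { A }
  { A, B, C, E }  = { C } ∪ { A, B, E }
  (now 26)
Iteration 4: 6 new —
  { D, F }  = complement { A, B, C, E }
  { A, D, F }  = { A, F } ∪ { A, D }
  { B, C, E }  = { B, E } ∪ { C }
  { B, D, E }  = complement { A, C, F }
  { B, C, D, E }  = complement { A, F }
  { B, D, E, F }  = complement { A, C }
  (now 32)
After Iteration 5 the family is unchanged; done.

σ(𝒢) = { {  }, { A }, { C }, { D }, { F }, { A, C }, { A, D }, { A, F }, { B, E }, { C, D }, { C, F }, { D, F }, { A, B, E }, { A, C, D }, { A, C, F }, { A, D, F }, { B, C, E }, { B, D, E }, { B, E, F }, { C, D, F }, { A, B, C, E }, { A, B, D, E }, { A, B, E, F }, { A, C, D, F }, { B, C, D, E }, { B, C, E, F }, { B, D, E, F }, { A, B, C, D, E }, { A, B, C, E, F }, { A, B, D, E, F }, { B, C, D, E, F }, S }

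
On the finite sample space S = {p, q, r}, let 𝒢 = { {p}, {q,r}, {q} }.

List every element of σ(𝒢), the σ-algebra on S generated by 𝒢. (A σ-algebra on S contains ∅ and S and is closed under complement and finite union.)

Seed the family with 𝒢 together with ∅ and S: { {}, {p}, {q}, {q,r}, S }.
Round 1. New:
  {p,q}  = {q} ∪ {p}
  {p,r}  = complement {q}
  [7 total]
Round 2: 1 new —
  {r}  = complement {p,q}
  [8 total]
Round 3: stable.

|σ(𝒢)| = 8.  σ(𝒢) = { {}, {p}, {q}, {r}, {p,q}, {p,r}, {q,r}, S }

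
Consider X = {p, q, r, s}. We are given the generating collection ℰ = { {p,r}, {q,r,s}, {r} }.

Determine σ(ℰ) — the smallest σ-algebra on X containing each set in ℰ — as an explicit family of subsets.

Seed the family with ℰ together with ∅ and X: { {}, {r}, {p,r}, {q,r,s}, X }.
Round 1. New:
  {p}  = ᶜ of {q,r,s}
  {q,s}  = ᶜ of {p,r}
  {p,q,s}  = ᶜ of {r}
  — 8 sets.
Round 2: stable.

Therefore σ(ℰ) = { {}, {p}, {r}, {p,r}, {q,s}, {p,q,s}, {q,r,s}, X } (|σ(ℰ)| = 8).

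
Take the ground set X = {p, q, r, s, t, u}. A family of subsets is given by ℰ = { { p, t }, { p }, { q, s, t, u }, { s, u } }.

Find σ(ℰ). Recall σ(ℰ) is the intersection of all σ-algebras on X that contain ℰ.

Answer: σ(ℰ) = { {}, { p }, { q }, { r }, { t }, { p, q }, { p, r }, { p, t }, { q, r }, { q, t }, { r, t }, { s, u }, { p, q, r }, { p, q, t }, { p, r, t }, { p, s, u }, { q, r, t }, { q, s, u }, { r, s, u }, { s, t, u }, { p, q, r, t }, { p, q, s, u }, { p, r, s, u }, { p, s, t, u }, { q, r, s, u }, { q, s, t, u }, { r, s, t, u }, { p, q, r, s, u }, { p, q, s, t, u }, { p, r, s, t, u }, { q, r, s, t, u }, X }

Derivation:
Start: ℰ ∪ {∅, X} = { {}, { p }, { p, t }, { s, u }, { q, s, t, u }, X }.
Pass 1 adds 7:
  { p, r }  = ᶜ of { q, s, t, u }
  { p, s, u }  = { s, u } ∪ { p }
  { p, q, r, t }  = ᶜ of { s, u }
  { p, s, t, u }  = { p, t } ∪ { s, u }
  { q, r, s, u }  = ᶜ of { p, t }
  { p, q, s, t, u }  = { q, s, t, u } ∪ { p, t }
  { q, r, s, t, u }  = ᶜ of { p }
  [13 total]
Pass 2: +7 →
  { r }  = ᶜ of { p, q, s, t, u }
  { q, r }  = ᶜ of { p, s, t, u }
  { p, r, t }  = { p, r } ∪ { p, t }
  { q, r, t }  = ᶜ of { p, s, u }
  { p, r, s, u }  = { p, s, u } ∪ { p, r }
  { p, q, r, s, u }  = { p, s, u } ∪ { q, r, s, u }
  { p, r, s, t, u }  = { p, s, t, u } ∪ { p, r }
  [20 total]
Pass 3. New:
  { q }  = ᶜ of { p, r, s, t, u }
  { t }  = ᶜ of { p, q, r, s, u }
  { q, t }  = ᶜ of { p, r, s, u }
  { p, q, r }  = { p, r } ∪ { q, r }
  { q, s, u }  = ᶜ of { p, r, t }
  { r, s, u }  = { s, u } ∪ { r }
  [26 total]
Pass 4 (6 new):
  { p, q }  = { q } ∪ { p }
  { r, t }  = { t } ∪ { r }
  { p, q, t }  = ᶜ of { r, s, u }
  { s, t, u }  = ᶜ of { p, q, r }
  { p, q, s, u }  = { q, s, u } ∪ { p, s, u }
  { r, s, t, u }  = { t } ∪ { r, s, u }
  [32 total]
Pass 5: no new sets; the family is a σ-algebra.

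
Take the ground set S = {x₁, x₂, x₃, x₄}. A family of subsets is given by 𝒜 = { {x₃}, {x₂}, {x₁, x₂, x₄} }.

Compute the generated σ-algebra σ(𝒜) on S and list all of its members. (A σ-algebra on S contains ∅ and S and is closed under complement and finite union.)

Take S₀ = 𝒜 ∪ {∅, S} = { {}, {x₂}, {x₃}, {x₁, x₂, x₄}, S }.
Step 1: +2 →
  {x₂, x₃}  = {x₃} ∪ {x₂}
  {x₁, x₃, x₄}  = {x₂}ᶜ
  |family| = 7
Step 2. New:
  {x₁, x₄}  = {x₂, x₃}ᶜ
  |family| = 8
Step 3 adds nothing — fixpoint reached.

Hence σ(𝒜) has 8 members: { {}, {x₂}, {x₃}, {x₁, x₄}, {x₂, x₃}, {x₁, x₂, x₄}, {x₁, x₃, x₄}, S }.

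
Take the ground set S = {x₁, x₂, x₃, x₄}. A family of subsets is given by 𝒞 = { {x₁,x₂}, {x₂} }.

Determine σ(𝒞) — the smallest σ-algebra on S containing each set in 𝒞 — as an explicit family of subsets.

Begin from { {}, {x₂}, {x₁,x₂}, S } (that is, 𝒞 plus ∅ and S).
Step 1 adds 2:
  {x₃,x₄}  = ᶜ of {x₁,x₂}
  {x₁,x₃,x₄}  = ᶜ of {x₂}
  (now 6)
Step 2: 1 new —
  {x₂,x₃,x₄}  = {x₃,x₄} ∪ {x₂}
  (now 7)
Step 3. New:
  {x₁}  = ᶜ of {x₂,x₃,x₄}
  (now 8)
Step 4: already closed under ᶜ and ∪.

Hence σ(𝒞) has 8 members: { {}, {x₁}, {x₂}, {x₁,x₂}, {x₃,x₄}, {x₁,x₃,x₄}, {x₂,x₃,x₄}, S }.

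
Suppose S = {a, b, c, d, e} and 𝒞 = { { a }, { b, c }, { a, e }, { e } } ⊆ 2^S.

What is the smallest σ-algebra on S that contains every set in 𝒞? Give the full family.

Answer: σ(𝒞) = { {}, { a }, { d }, { e }, { a, d }, { a, e }, { b, c }, { d, e }, { a, b, c }, { a, d, e }, { b, c, d }, { b, c, e }, { a, b, c, d }, { a, b, c, e }, { b, c, d, e }, S }

Check:
Take S₀ = 𝒞 ∪ {∅, S} = { {}, { a }, { e }, { a, e }, { b, c }, S }.
Iteration 1: +7 →
  { a, b, c }  = { b, c } ∪ { a }
  { a, d, e }  = S∖{ b, c }
  { b, c, d }  = S∖{ a, e }
  { b, c, e }  = { b, c } ∪ { e }
  { a, b, c, d }  = S∖{ e }
  { a, b, c, e }  = { b, c } ∪ { a, e }
  { b, c, d, e }  = S∖{ a }
  [13 total]
Iteration 2: +3 →
  { d }  = S∖{ a, b, c, e }
  { a, d }  = S∖{ b, c, e }
  { d, e }  = S∖{ a, b, c }
  [16 total]
Iteration 3: stable.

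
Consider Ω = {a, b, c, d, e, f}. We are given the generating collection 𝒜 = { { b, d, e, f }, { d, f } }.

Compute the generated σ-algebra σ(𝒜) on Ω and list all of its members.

σ(𝒜) = { {  }, { a, c }, { b, e }, { d, f }, { a, b, c, e }, { a, c, d, f }, { b, d, e, f }, Ω }

Derivation:
Seed the family with 𝒜 together with ∅ and Ω: { {  }, { d, f }, { b, d, e, f }, Ω }.
Round 1. New:
  { a, c }  = { b, d, e, f }ᶜ
  { a, b, c, e }  = { d, f }ᶜ
  [6 total]
Round 2 adds 1:
  { a, c, d, f }  = { a, c } ∪ { d, f }
  [7 total]
Round 3 (1 new):
  { b, e }  = { a, c, d, f }ᶜ
  [8 total]
Round 4: stable.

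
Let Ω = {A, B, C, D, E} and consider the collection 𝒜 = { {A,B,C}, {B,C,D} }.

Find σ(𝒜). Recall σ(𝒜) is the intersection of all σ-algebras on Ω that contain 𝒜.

|σ(𝒜)| = 16.  σ(𝒜) = { {}, {A}, {D}, {E}, {A,D}, {A,E}, {B,C}, {D,E}, {A,B,C}, {A,D,E}, {B,C,D}, {B,C,E}, {A,B,C,D}, {A,B,C,E}, {B,C,D,E}, Ω }

Check:
Take S₀ = 𝒜 ∪ {∅, Ω} = { {}, {A,B,C}, {B,C,D}, Ω }.
Pass 1 (3 new):
  {A,E}  = ᶜ of {B,C,D}
  {D,E}  = ᶜ of {A,B,C}
  {A,B,C,D}  = {A,B,C} ∪ {B,C,D}
  [7 total]
Pass 2: +4 →
  {E}  = ᶜ of {A,B,C,D}
  {A,D,E}  = {D,E} ∪ {A,E}
  {A,B,C,E}  = {A,B,C} ∪ {A,E}
  {B,C,D,E}  = {D,E} ∪ {B,C,D}
  [11 total]
Pass 3: 3 new —
  {A}  = ᶜ of {B,C,D,E}
  {D}  = ᶜ of {A,B,C,E}
  {B,C}  = ᶜ of {A,D,E}
  [14 total]
Pass 4 adds 2:
  {A,D}  = {D} ∪ {A}
  {B,C,E}  = {B,C} ∪ {E}
  [16 total]
Pass 5: stable.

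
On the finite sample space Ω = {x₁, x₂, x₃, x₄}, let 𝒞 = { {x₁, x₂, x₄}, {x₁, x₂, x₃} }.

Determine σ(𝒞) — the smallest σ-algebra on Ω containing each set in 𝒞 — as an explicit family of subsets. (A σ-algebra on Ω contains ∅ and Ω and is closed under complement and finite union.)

Take S₀ = 𝒞 ∪ {∅, Ω} = { ∅, {x₁, x₂, x₃}, {x₁, x₂, x₄}, Ω }.
Step 1: +2 →
  {x₃}  = complement {x₁, x₂, x₄}
  {x₄}  = complement {x₁, x₂, x₃}
Step 2. New:
  {x₃, x₄}  = {x₃} ∪ {x₄}
Step 3: 1 new —
  {x₁, x₂}  = complement {x₃, x₄}
Step 4: already closed under ᶜ and ∪.

Hence σ(𝒞) has 8 members: { ∅, {x₃}, {x₄}, {x₁, x₂}, {x₃, x₄}, {x₁, x₂, x₃}, {x₁, x₂, x₄}, Ω }.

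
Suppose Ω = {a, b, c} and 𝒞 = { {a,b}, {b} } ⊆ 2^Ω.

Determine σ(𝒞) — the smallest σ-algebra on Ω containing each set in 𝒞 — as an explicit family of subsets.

Answer: σ(𝒞) = { {}, {a}, {b}, {c}, {a,b}, {a,c}, {b,c}, Ω }

Trace:
Start: 𝒞 ∪ {∅, Ω} = { {}, {b}, {a,b}, Ω }.
Round 1: 2 new —
  {c}  = Ω∖{a,b}
  {a,c}  = Ω∖{b}
  — 6 sets.
Round 2: 1 new —
  {b,c}  = {c} ∪ {b}
  — 7 sets.
Round 3 (1 new):
  {a}  = Ω∖{b,c}
  — 8 sets.
Round 4: closed — nothing new.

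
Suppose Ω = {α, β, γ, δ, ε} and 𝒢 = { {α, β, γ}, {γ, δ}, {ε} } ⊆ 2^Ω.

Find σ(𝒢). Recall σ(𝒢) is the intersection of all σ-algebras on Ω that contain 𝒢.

Seed the family with 𝒢 together with ∅ and Ω: { {}, {ε}, {γ, δ}, {α, β, γ}, Ω }.
Step 1. New:
  {δ, ε}  = ᶜ of {α, β, γ}
  {α, β, ε}  = ᶜ of {γ, δ}
  {γ, δ, ε}  = {γ, δ} ∪ {ε}
  {α, β, γ, δ}  = ᶜ of {ε}
  {α, β, γ, ε}  = {α, β, γ} ∪ {ε}
  |family| = 10
Step 2 (3 new):
  {δ}  = ᶜ of {α, β, γ, ε}
  {α, β}  = ᶜ of {γ, δ, ε}
  {α, β, δ, ε}  = {δ, ε} ∪ {α, β, ε}
  |family| = 13
Step 3: 2 new —
  {γ}  = ᶜ of {α, β, δ, ε}
  {α, β, δ}  = {α, β} ∪ {δ}
  |family| = 15
Step 4 adds 1:
  {γ, ε}  = ᶜ of {α, β, δ}
  |family| = 16
Step 5: stable.

Therefore σ(𝒢) = { {}, {γ}, {δ}, {ε}, {α, β}, {γ, δ}, {γ, ε}, {δ, ε}, {α, β, γ}, {α, β, δ}, {α, β, ε}, {γ, δ, ε}, {α, β, γ, δ}, {α, β, γ, ε}, {α, β, δ, ε}, Ω } (|σ(𝒢)| = 16).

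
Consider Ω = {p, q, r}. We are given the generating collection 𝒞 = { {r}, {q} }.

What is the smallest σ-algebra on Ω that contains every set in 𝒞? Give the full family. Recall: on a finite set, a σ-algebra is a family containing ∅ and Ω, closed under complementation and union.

Answer: σ(𝒞) = { {}, {p}, {q}, {r}, {p, q}, {p, r}, {q, r}, Ω }

Derivation:
Initial family (4 sets): { {}, {q}, {r}, Ω }.
Pass 1. New:
  {p, q}  = {r}ᶜ
  {p, r}  = {q}ᶜ
  {q, r}  = {r} ∪ {q}
Pass 2: +1 →
  {p}  = {q, r}ᶜ
Pass 3: closed — nothing new.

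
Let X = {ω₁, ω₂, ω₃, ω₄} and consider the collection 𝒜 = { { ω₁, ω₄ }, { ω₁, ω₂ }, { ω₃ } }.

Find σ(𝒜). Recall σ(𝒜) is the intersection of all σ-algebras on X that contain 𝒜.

Take S₀ = 𝒜 ∪ {∅, X} = { {}, { ω₃ }, { ω₁, ω₂ }, { ω₁, ω₄ }, X }.
Iteration 1: +5 →
  { ω₂, ω₃ }  = ᶜ of { ω₁, ω₄ }
  { ω₃, ω₄ }  = ᶜ of { ω₁, ω₂ }
  { ω₁, ω₂, ω₃ }  = { ω₃ } ∪ { ω₁, ω₂ }
  { ω₁, ω₂, ω₄ }  = ᶜ of { ω₃ }
  { ω₁, ω₃, ω₄ }  = { ω₃ } ∪ { ω₁, ω₄ }
  (now 10)
Iteration 2. New:
  { ω₂ }  = ᶜ of { ω₁, ω₃, ω₄ }
  { ω₄ }  = ᶜ of { ω₁, ω₂, ω₃ }
  { ω₂, ω₃, ω₄ }  = { ω₃, ω₄ } ∪ { ω₂, ω₃ }
  (now 13)
Iteration 3. New:
  { ω₁ }  = ᶜ of { ω₂, ω₃, ω₄ }
  { ω₂, ω₄ }  = { ω₄ } ∪ { ω₂ }
  (now 15)
Iteration 4. New:
  { ω₁, ω₃ }  = ᶜ of { ω₂, ω₄ }
  (now 16)
After Iteration 5 the family is unchanged; done.

Therefore σ(𝒜) = { {}, { ω₁ }, { ω₂ }, { ω₃ }, { ω₄ }, { ω₁, ω₂ }, { ω₁, ω₃ }, { ω₁, ω₄ }, { ω₂, ω₃ }, { ω₂, ω₄ }, { ω₃, ω₄ }, { ω₁, ω₂, ω₃ }, { ω₁, ω₂, ω₄ }, { ω₁, ω₃, ω₄ }, { ω₂, ω₃, ω₄ }, X } (|σ(𝒜)| = 16).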